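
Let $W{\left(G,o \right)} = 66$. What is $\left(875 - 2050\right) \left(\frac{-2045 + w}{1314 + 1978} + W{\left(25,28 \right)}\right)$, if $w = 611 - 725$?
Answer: $- \frac{252757775}{3292} \approx -76779.0$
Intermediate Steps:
$w = -114$
$\left(875 - 2050\right) \left(\frac{-2045 + w}{1314 + 1978} + W{\left(25,28 \right)}\right) = \left(875 - 2050\right) \left(\frac{-2045 - 114}{1314 + 1978} + 66\right) = - 1175 \left(- \frac{2159}{3292} + 66\right) = \left(-1175\right) \frac{215113}{3292} = - \frac{252757775}{3292}$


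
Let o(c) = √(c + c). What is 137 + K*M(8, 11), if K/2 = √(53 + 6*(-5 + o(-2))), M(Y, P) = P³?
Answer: 137 + 2662*√(23 + 12*I) ≈ 13305.0 + 3228.7*I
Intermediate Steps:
o(c) = √2*√c (o(c) = √(2*c) = √2*√c)
K = 2*√(23 + 12*I) (K = 2*√(53 + 6*(-5 + √2*√(-2))) = 2*√(53 + 6*(-5 + √2*(I*√2))) = 2*√(53 + 6*(-5 + 2*I)) = 2*√(53 + (-30 + 12*I)) = 2*√(23 + 12*I) ≈ 9.8937 + 2.4258*I)
137 + K*M(8, 11) = 137 + (2*√(23 + 12*I))*11³ = 137 + (2*√(23 + 12*I))*1331 = 137 + 2662*√(23 + 12*I)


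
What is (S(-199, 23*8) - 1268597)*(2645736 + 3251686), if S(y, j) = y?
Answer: -7482625443912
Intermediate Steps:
(S(-199, 23*8) - 1268597)*(2645736 + 3251686) = (-199 - 1268597)*(2645736 + 3251686) = -1268796*5897422 = -7482625443912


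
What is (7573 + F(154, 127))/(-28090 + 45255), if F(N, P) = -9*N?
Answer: 6187/17165 ≈ 0.36044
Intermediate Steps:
(7573 + F(154, 127))/(-28090 + 45255) = (7573 - 9*154)/(-28090 + 45255) = (7573 - 1386)/17165 = 6187*(1/17165) = 6187/17165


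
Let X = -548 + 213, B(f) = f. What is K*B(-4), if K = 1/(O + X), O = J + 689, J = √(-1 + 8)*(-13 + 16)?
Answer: -472/41751 + 4*√7/41751 ≈ -0.011052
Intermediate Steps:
J = 3*√7 (J = √7*3 = 3*√7 ≈ 7.9373)
X = -335
O = 689 + 3*√7 (O = 3*√7 + 689 = 689 + 3*√7 ≈ 696.94)
K = 1/(354 + 3*√7) (K = 1/((689 + 3*√7) - 335) = 1/(354 + 3*√7) ≈ 0.0027629)
K*B(-4) = (118/41751 - √7/41751)*(-4) = -472/41751 + 4*√7/41751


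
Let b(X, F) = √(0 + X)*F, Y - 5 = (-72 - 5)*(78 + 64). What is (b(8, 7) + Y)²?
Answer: 119443433 - 306012*√2 ≈ 1.1901e+8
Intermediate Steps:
Y = -10929 (Y = 5 + (-72 - 5)*(78 + 64) = 5 - 77*142 = 5 - 10934 = -10929)
b(X, F) = F*√X (b(X, F) = √X*F = F*√X)
(b(8, 7) + Y)² = (7*√8 - 10929)² = (7*(2*√2) - 10929)² = (14*√2 - 10929)² = (-10929 + 14*√2)²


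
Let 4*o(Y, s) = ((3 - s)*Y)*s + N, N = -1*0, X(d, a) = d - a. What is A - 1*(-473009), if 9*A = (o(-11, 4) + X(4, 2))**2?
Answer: 4257250/9 ≈ 4.7303e+5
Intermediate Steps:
N = 0
o(Y, s) = Y*s*(3 - s)/4 (o(Y, s) = (((3 - s)*Y)*s + 0)/4 = ((Y*(3 - s))*s + 0)/4 = (Y*s*(3 - s) + 0)/4 = (Y*s*(3 - s))/4 = Y*s*(3 - s)/4)
A = 169/9 (A = ((1/4)*(-11)*4*(3 - 1*4) + (4 - 1*2))**2/9 = ((1/4)*(-11)*4*(3 - 4) + (4 - 2))**2/9 = ((1/4)*(-11)*4*(-1) + 2)**2/9 = (11 + 2)**2/9 = (1/9)*13**2 = (1/9)*169 = 169/9 ≈ 18.778)
A - 1*(-473009) = 169/9 - 1*(-473009) = 169/9 + 473009 = 4257250/9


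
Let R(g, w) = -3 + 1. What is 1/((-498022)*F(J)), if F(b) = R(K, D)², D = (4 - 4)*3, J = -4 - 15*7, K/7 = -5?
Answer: -1/1992088 ≈ -5.0199e-7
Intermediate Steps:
K = -35 (K = 7*(-5) = -35)
J = -109 (J = -4 - 105 = -109)
D = 0 (D = 0*3 = 0)
R(g, w) = -2
F(b) = 4 (F(b) = (-2)² = 4)
1/((-498022)*F(J)) = 1/(-498022*4) = -1/498022*¼ = -1/1992088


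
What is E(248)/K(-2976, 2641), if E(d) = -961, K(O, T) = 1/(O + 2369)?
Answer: 583327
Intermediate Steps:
K(O, T) = 1/(2369 + O)
E(248)/K(-2976, 2641) = -961/(1/(2369 - 2976)) = -961/(1/(-607)) = -961/(-1/607) = -961*(-607) = 583327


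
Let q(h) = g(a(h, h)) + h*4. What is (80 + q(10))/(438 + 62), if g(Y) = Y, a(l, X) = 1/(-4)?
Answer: 479/2000 ≈ 0.23950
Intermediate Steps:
a(l, X) = -1/4
q(h) = -1/4 + 4*h (q(h) = -1/4 + h*4 = -1/4 + 4*h)
(80 + q(10))/(438 + 62) = (80 + (-1/4 + 4*10))/(438 + 62) = (80 + (-1/4 + 40))/500 = (80 + 159/4)*(1/500) = (479/4)*(1/500) = 479/2000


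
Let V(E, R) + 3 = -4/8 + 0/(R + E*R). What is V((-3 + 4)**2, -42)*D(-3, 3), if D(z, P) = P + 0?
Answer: -21/2 ≈ -10.500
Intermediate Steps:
V(E, R) = -7/2 (V(E, R) = -3 + (-4/8 + 0/(R + E*R)) = -3 + (-4*1/8 + 0) = -3 + (-1/2 + 0) = -3 - 1/2 = -7/2)
D(z, P) = P
V((-3 + 4)**2, -42)*D(-3, 3) = -7/2*3 = -21/2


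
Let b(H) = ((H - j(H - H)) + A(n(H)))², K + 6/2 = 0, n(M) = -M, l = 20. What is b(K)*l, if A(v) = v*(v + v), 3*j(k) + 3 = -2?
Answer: 50000/9 ≈ 5555.6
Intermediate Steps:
K = -3 (K = -3 + 0 = -3)
j(k) = -5/3 (j(k) = -1 + (⅓)*(-2) = -1 - ⅔ = -5/3)
A(v) = 2*v² (A(v) = v*(2*v) = 2*v²)
b(H) = (5/3 + H + 2*H²)² (b(H) = ((H - 1*(-5/3)) + 2*(-H)²)² = ((H + 5/3) + 2*H²)² = ((5/3 + H) + 2*H²)² = (5/3 + H + 2*H²)²)
b(K)*l = ((5 + 3*(-3) + 6*(-3)²)²/9)*20 = ((5 - 9 + 6*9)²/9)*20 = ((5 - 9 + 54)²/9)*20 = ((⅑)*50²)*20 = ((⅑)*2500)*20 = (2500/9)*20 = 50000/9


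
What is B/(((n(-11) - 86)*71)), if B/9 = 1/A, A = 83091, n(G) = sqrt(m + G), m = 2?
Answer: -258/14561836235 - 9*I/14561836235 ≈ -1.7718e-8 - 6.1805e-10*I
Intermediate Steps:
n(G) = sqrt(2 + G)
B = 3/27697 (B = 9/83091 = 9*(1/83091) = 3/27697 ≈ 0.00010832)
B/(((n(-11) - 86)*71)) = 3/(27697*(((sqrt(2 - 11) - 86)*71))) = 3/(27697*(((sqrt(-9) - 86)*71))) = 3/(27697*(((3*I - 86)*71))) = 3/(27697*(((-86 + 3*I)*71))) = 3/(27697*(-6106 + 213*I)) = 3*((-6106 - 213*I)/37328605)/27697 = 3*(-6106 - 213*I)/1033890372685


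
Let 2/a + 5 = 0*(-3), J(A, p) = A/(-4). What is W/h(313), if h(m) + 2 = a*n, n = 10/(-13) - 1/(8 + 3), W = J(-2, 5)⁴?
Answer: -715/18944 ≈ -0.037743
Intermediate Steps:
J(A, p) = -A/4 (J(A, p) = A*(-¼) = -A/4)
W = 1/16 (W = (-¼*(-2))⁴ = (½)⁴ = 1/16 ≈ 0.062500)
a = -⅖ (a = 2/(-5 + 0*(-3)) = 2/(-5 + 0) = 2/(-5) = 2*(-⅕) = -⅖ ≈ -0.40000)
n = -123/143 (n = 10*(-1/13) - 1/11 = -10/13 - 1*1/11 = -10/13 - 1/11 = -123/143 ≈ -0.86014)
h(m) = -1184/715 (h(m) = -2 - ⅖*(-123/143) = -2 + 246/715 = -1184/715)
W/h(313) = 1/(16*(-1184/715)) = (1/16)*(-715/1184) = -715/18944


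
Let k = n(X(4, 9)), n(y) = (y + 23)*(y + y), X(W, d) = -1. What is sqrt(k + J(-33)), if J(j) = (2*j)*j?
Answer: sqrt(2134) ≈ 46.195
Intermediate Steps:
n(y) = 2*y*(23 + y) (n(y) = (23 + y)*(2*y) = 2*y*(23 + y))
k = -44 (k = 2*(-1)*(23 - 1) = 2*(-1)*22 = -44)
J(j) = 2*j**2
sqrt(k + J(-33)) = sqrt(-44 + 2*(-33)**2) = sqrt(-44 + 2*1089) = sqrt(-44 + 2178) = sqrt(2134)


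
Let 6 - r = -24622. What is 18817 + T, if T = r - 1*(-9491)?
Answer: 52936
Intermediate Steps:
r = 24628 (r = 6 - 1*(-24622) = 6 + 24622 = 24628)
T = 34119 (T = 24628 - 1*(-9491) = 24628 + 9491 = 34119)
18817 + T = 18817 + 34119 = 52936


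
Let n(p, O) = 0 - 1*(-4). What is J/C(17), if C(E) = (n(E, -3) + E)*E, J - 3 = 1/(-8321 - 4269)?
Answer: 37769/4494630 ≈ 0.0084031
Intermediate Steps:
J = 37769/12590 (J = 3 + 1/(-8321 - 4269) = 3 + 1/(-12590) = 3 - 1/12590 = 37769/12590 ≈ 2.9999)
n(p, O) = 4 (n(p, O) = 0 + 4 = 4)
C(E) = E*(4 + E) (C(E) = (4 + E)*E = E*(4 + E))
J/C(17) = 37769/(12590*((17*(4 + 17)))) = 37769/(12590*((17*21))) = (37769/12590)/357 = (37769/12590)*(1/357) = 37769/4494630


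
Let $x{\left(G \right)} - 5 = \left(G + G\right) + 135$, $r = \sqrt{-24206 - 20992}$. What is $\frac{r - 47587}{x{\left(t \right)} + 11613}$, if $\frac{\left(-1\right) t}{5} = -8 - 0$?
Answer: $- \frac{47587}{11833} + \frac{27 i \sqrt{62}}{11833} \approx -4.0216 + 0.017967 i$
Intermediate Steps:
$r = 27 i \sqrt{62}$ ($r = \sqrt{-45198} = 27 i \sqrt{62} \approx 212.6 i$)
$t = 40$ ($t = - 5 \left(-8 - 0\right) = - 5 \left(-8 + 0\right) = \left(-5\right) \left(-8\right) = 40$)
$x{\left(G \right)} = 140 + 2 G$ ($x{\left(G \right)} = 5 + \left(\left(G + G\right) + 135\right) = 5 + \left(2 G + 135\right) = 5 + \left(135 + 2 G\right) = 140 + 2 G$)
$\frac{r - 47587}{x{\left(t \right)} + 11613} = \frac{27 i \sqrt{62} - 47587}{\left(140 + 2 \cdot 40\right) + 11613} = \frac{-47587 + 27 i \sqrt{62}}{\left(140 + 80\right) + 11613} = \frac{-47587 + 27 i \sqrt{62}}{220 + 11613} = \frac{-47587 + 27 i \sqrt{62}}{11833} = \left(-47587 + 27 i \sqrt{62}\right) \frac{1}{11833} = - \frac{47587}{11833} + \frac{27 i \sqrt{62}}{11833}$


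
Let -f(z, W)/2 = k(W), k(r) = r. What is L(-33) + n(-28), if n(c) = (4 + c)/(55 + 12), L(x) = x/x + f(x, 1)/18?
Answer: 320/603 ≈ 0.53068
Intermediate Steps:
f(z, W) = -2*W
L(x) = 8/9 (L(x) = x/x - 2*1/18 = 1 - 2*1/18 = 1 - 1/9 = 8/9)
n(c) = 4/67 + c/67 (n(c) = (4 + c)/67 = (4 + c)*(1/67) = 4/67 + c/67)
L(-33) + n(-28) = 8/9 + (4/67 + (1/67)*(-28)) = 8/9 + (4/67 - 28/67) = 8/9 - 24/67 = 320/603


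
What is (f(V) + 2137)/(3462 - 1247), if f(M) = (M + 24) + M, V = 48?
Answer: 2257/2215 ≈ 1.0190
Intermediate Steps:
f(M) = 24 + 2*M (f(M) = (24 + M) + M = 24 + 2*M)
(f(V) + 2137)/(3462 - 1247) = ((24 + 2*48) + 2137)/(3462 - 1247) = ((24 + 96) + 2137)/2215 = (120 + 2137)*(1/2215) = 2257*(1/2215) = 2257/2215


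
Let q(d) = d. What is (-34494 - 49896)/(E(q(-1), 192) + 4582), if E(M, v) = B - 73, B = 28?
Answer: -84390/4537 ≈ -18.600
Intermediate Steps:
E(M, v) = -45 (E(M, v) = 28 - 73 = -45)
(-34494 - 49896)/(E(q(-1), 192) + 4582) = (-34494 - 49896)/(-45 + 4582) = -84390/4537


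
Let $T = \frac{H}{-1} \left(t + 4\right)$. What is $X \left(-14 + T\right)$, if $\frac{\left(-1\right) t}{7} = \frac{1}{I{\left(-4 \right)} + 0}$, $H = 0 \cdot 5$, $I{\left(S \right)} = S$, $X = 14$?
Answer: $-196$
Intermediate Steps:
$H = 0$
$t = \frac{7}{4}$ ($t = - \frac{7}{-4 + 0} = - \frac{7}{-4} = \left(-7\right) \left(- \frac{1}{4}\right) = \frac{7}{4} \approx 1.75$)
$T = 0$ ($T = \frac{0}{-1} \left(\frac{7}{4} + 4\right) = 0 \left(-1\right) \frac{23}{4} = 0 \cdot \frac{23}{4} = 0$)
$X \left(-14 + T\right) = 14 \left(-14 + 0\right) = 14 \left(-14\right) = -196$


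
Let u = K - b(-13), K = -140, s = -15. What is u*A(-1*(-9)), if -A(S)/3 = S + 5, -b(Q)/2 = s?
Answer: 7140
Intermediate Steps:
b(Q) = 30 (b(Q) = -2*(-15) = 30)
A(S) = -15 - 3*S (A(S) = -3*(S + 5) = -3*(5 + S) = -15 - 3*S)
u = -170 (u = -140 - 1*30 = -140 - 30 = -170)
u*A(-1*(-9)) = -170*(-15 - (-3)*(-9)) = -170*(-15 - 3*9) = -170*(-15 - 27) = -170*(-42) = 7140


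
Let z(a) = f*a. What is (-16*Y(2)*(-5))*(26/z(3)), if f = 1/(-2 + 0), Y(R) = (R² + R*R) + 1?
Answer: -12480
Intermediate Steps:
Y(R) = 1 + 2*R² (Y(R) = (R² + R²) + 1 = 2*R² + 1 = 1 + 2*R²)
f = -½ (f = 1/(-2) = -½ ≈ -0.50000)
z(a) = -a/2
(-16*Y(2)*(-5))*(26/z(3)) = (-16*(1 + 2*2²)*(-5))*(26/((-½*3))) = (-16*(1 + 2*4)*(-5))*(26/(-3/2)) = (-16*(1 + 8)*(-5))*(26*(-⅔)) = -144*(-5)*(-52/3) = -16*(-45)*(-52/3) = 720*(-52/3) = -12480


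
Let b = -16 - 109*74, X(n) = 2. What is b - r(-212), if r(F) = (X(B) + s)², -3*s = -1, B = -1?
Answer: -72787/9 ≈ -8087.4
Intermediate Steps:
b = -8082 (b = -16 - 8066 = -8082)
s = ⅓ (s = -⅓*(-1) = ⅓ ≈ 0.33333)
r(F) = 49/9 (r(F) = (2 + ⅓)² = (7/3)² = 49/9)
b - r(-212) = -8082 - 1*49/9 = -8082 - 49/9 = -72787/9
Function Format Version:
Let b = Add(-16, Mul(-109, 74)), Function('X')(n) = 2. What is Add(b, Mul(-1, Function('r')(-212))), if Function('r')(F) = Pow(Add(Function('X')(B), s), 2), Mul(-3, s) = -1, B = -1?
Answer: Rational(-72787, 9) ≈ -8087.4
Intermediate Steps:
b = -8082 (b = Add(-16, -8066) = -8082)
s = Rational(1, 3) (s = Mul(Rational(-1, 3), -1) = Rational(1, 3) ≈ 0.33333)
Function('r')(F) = Rational(49, 9) (Function('r')(F) = Pow(Add(2, Rational(1, 3)), 2) = Pow(Rational(7, 3), 2) = Rational(49, 9))
Add(b, Mul(-1, Function('r')(-212))) = Add(-8082, Mul(-1, Rational(49, 9))) = Add(-8082, Rational(-49, 9)) = Rational(-72787, 9)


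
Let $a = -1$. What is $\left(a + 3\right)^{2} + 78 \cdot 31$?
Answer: $2422$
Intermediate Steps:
$\left(a + 3\right)^{2} + 78 \cdot 31 = \left(-1 + 3\right)^{2} + 78 \cdot 31 = 2^{2} + 2418 = 4 + 2418 = 2422$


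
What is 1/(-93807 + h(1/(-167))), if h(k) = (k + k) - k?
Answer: -167/15665770 ≈ -1.0660e-5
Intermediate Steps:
h(k) = k (h(k) = 2*k - k = k)
1/(-93807 + h(1/(-167))) = 1/(-93807 + 1/(-167)) = 1/(-93807 - 1/167) = 1/(-15665770/167) = -167/15665770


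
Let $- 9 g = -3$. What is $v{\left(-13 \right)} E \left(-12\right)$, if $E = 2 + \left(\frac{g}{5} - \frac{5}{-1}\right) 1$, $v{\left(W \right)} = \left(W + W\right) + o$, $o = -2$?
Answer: $\frac{11872}{5} \approx 2374.4$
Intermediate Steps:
$g = \frac{1}{3}$ ($g = \left(- \frac{1}{9}\right) \left(-3\right) = \frac{1}{3} \approx 0.33333$)
$v{\left(W \right)} = -2 + 2 W$ ($v{\left(W \right)} = \left(W + W\right) - 2 = 2 W - 2 = -2 + 2 W$)
$E = \frac{106}{15}$ ($E = 2 + \left(\frac{1}{3 \cdot 5} - \frac{5}{-1}\right) 1 = 2 + \left(\frac{1}{3} \cdot \frac{1}{5} - -5\right) 1 = 2 + \left(\frac{1}{15} + 5\right) 1 = 2 + \frac{76}{15} \cdot 1 = 2 + \frac{76}{15} = \frac{106}{15} \approx 7.0667$)
$v{\left(-13 \right)} E \left(-12\right) = \left(-2 + 2 \left(-13\right)\right) \frac{106}{15} \left(-12\right) = \left(-2 - 26\right) \frac{106}{15} \left(-12\right) = \left(-28\right) \frac{106}{15} \left(-12\right) = \left(- \frac{2968}{15}\right) \left(-12\right) = \frac{11872}{5}$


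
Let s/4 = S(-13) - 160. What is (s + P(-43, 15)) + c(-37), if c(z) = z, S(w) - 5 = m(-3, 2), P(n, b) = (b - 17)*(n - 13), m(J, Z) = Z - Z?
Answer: -545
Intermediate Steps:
m(J, Z) = 0
P(n, b) = (-17 + b)*(-13 + n)
S(w) = 5 (S(w) = 5 + 0 = 5)
s = -620 (s = 4*(5 - 160) = 4*(-155) = -620)
(s + P(-43, 15)) + c(-37) = (-620 + (221 - 17*(-43) - 13*15 + 15*(-43))) - 37 = (-620 + (221 + 731 - 195 - 645)) - 37 = (-620 + 112) - 37 = -508 - 37 = -545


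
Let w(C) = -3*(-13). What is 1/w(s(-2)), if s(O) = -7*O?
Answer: 1/39 ≈ 0.025641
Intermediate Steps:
w(C) = 39
1/w(s(-2)) = 1/39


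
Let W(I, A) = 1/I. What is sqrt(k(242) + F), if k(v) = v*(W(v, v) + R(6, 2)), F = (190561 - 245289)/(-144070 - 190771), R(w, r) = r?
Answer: sqrt(54395795389533)/334841 ≈ 22.026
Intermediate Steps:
F = 54728/334841 (F = -54728/(-334841) = -54728*(-1/334841) = 54728/334841 ≈ 0.16344)
k(v) = v*(2 + 1/v) (k(v) = v*(1/v + 2) = v*(2 + 1/v))
sqrt(k(242) + F) = sqrt((1 + 2*242) + 54728/334841) = sqrt((1 + 484) + 54728/334841) = sqrt(485 + 54728/334841) = sqrt(162452613/334841) = sqrt(54395795389533)/334841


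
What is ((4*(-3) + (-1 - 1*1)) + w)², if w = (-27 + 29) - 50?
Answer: 3844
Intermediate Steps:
w = -48 (w = 2 - 50 = -48)
((4*(-3) + (-1 - 1*1)) + w)² = ((4*(-3) + (-1 - 1*1)) - 48)² = ((-12 + (-1 - 1)) - 48)² = ((-12 - 2) - 48)² = (-14 - 48)² = (-62)² = 3844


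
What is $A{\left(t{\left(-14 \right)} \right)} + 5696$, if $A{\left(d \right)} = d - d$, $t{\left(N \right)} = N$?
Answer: $5696$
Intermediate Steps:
$A{\left(d \right)} = 0$
$A{\left(t{\left(-14 \right)} \right)} + 5696 = 0 + 5696 = 5696$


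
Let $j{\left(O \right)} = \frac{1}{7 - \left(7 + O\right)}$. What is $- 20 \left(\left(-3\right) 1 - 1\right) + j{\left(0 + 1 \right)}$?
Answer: $79$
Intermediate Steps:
$j{\left(O \right)} = - \frac{1}{O}$ ($j{\left(O \right)} = \frac{1}{\left(-1\right) O} = - \frac{1}{O}$)
$- 20 \left(\left(-3\right) 1 - 1\right) + j{\left(0 + 1 \right)} = - 20 \left(\left(-3\right) 1 - 1\right) - \frac{1}{0 + 1} = - 20 \left(-3 - 1\right) - 1^{-1} = \left(-20\right) \left(-4\right) - 1 = 80 - 1 = 79$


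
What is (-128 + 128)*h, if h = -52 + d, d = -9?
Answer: 0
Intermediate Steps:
h = -61 (h = -52 - 9 = -61)
(-128 + 128)*h = (-128 + 128)*(-61) = 0*(-61) = 0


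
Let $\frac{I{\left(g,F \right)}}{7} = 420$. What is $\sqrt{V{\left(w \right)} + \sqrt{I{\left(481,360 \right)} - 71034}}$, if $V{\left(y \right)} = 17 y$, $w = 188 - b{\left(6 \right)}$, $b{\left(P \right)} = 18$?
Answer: $\sqrt{2890 + 3 i \sqrt{7566}} \approx 53.813 + 2.4246 i$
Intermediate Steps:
$I{\left(g,F \right)} = 2940$ ($I{\left(g,F \right)} = 7 \cdot 420 = 2940$)
$w = 170$ ($w = 188 - 18 = 170$)
$\sqrt{V{\left(w \right)} + \sqrt{I{\left(481,360 \right)} - 71034}} = \sqrt{17 \cdot 170 + \sqrt{2940 - 71034}} = \sqrt{2890 + \sqrt{-68094}} = \sqrt{2890 + 3 i \sqrt{7566}}$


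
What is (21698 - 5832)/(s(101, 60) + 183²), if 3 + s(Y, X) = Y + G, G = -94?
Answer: 15866/33493 ≈ 0.47371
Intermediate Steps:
s(Y, X) = -97 + Y (s(Y, X) = -3 + (Y - 94) = -3 + (-94 + Y) = -97 + Y)
(21698 - 5832)/(s(101, 60) + 183²) = (21698 - 5832)/((-97 + 101) + 183²) = 15866/(4 + 33489) = 15866/33493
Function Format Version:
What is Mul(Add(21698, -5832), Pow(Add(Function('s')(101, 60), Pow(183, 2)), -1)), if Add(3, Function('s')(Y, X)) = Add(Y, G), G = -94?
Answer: Rational(15866, 33493) ≈ 0.47371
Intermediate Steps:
Function('s')(Y, X) = Add(-97, Y) (Function('s')(Y, X) = Add(-3, Add(Y, -94)) = Add(-3, Add(-94, Y)) = Add(-97, Y))
Mul(Add(21698, -5832), Pow(Add(Function('s')(101, 60), Pow(183, 2)), -1)) = Mul(Add(21698, -5832), Pow(Add(Add(-97, 101), Pow(183, 2)), -1)) = Mul(15866, Pow(Add(4, 33489), -1)) = Mul(15866, Pow(33493, -1)) = Mul(15866, Rational(1, 33493)) = Rational(15866, 33493)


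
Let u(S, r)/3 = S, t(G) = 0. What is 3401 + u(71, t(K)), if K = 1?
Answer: 3614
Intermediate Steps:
u(S, r) = 3*S
3401 + u(71, t(K)) = 3401 + 3*71 = 3401 + 213 = 3614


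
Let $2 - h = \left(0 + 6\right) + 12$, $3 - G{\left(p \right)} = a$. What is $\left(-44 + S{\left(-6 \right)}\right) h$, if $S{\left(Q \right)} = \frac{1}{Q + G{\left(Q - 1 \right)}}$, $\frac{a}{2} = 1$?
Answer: $\frac{3536}{5} \approx 707.2$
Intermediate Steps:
$a = 2$ ($a = 2 \cdot 1 = 2$)
$G{\left(p \right)} = 1$ ($G{\left(p \right)} = 3 - 2 = 1$)
$h = -16$ ($h = 2 - \left(\left(0 + 6\right) + 12\right) = 2 - \left(6 + 12\right) = 2 - 18 = -16$)
$S{\left(Q \right)} = \frac{1}{1 + Q}$ ($S{\left(Q \right)} = \frac{1}{Q + 1} = \frac{1}{1 + Q}$)
$\left(-44 + S{\left(-6 \right)}\right) h = \left(-44 + \frac{1}{1 - 6}\right) \left(-16\right) = \left(-44 + \frac{1}{-5}\right) \left(-16\right) = \left(-44 - \frac{1}{5}\right) \left(-16\right) = \left(- \frac{221}{5}\right) \left(-16\right) = \frac{3536}{5}$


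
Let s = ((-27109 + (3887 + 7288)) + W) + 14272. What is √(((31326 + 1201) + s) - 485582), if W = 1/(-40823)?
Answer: 6*I*√21049826675881/40823 ≈ 674.33*I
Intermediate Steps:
W = -1/40823 ≈ -2.4496e-5
s = -67847827/40823 (s = ((-27109 + (3887 + 7288)) - 1/40823) + 14272 = ((-27109 + 11175) - 1/40823) + 14272 = (-15934 - 1/40823) + 14272 = -650473683/40823 + 14272 = -67847827/40823 ≈ -1662.0)
√(((31326 + 1201) + s) - 485582) = √(((31326 + 1201) - 67847827/40823) - 485582) = √((32527 - 67847827/40823) - 485582) = √(1260001894/40823 - 485582) = √(-18562912092/40823) = 6*I*√21049826675881/40823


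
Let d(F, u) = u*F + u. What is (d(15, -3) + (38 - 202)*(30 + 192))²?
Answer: 1329039936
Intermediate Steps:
d(F, u) = u + F*u (d(F, u) = F*u + u = u + F*u)
(d(15, -3) + (38 - 202)*(30 + 192))² = (-3*(1 + 15) + (38 - 202)*(30 + 192))² = (-3*16 - 164*222)² = (-48 - 36408)² = (-36456)² = 1329039936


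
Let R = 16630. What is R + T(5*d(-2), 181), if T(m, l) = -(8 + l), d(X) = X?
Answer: 16441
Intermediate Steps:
T(m, l) = -8 - l
R + T(5*d(-2), 181) = 16630 + (-8 - 1*181) = 16630 + (-8 - 181) = 16630 - 189 = 16441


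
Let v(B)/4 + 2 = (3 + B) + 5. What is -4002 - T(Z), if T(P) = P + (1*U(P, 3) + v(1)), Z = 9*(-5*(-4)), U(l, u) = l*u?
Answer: -4750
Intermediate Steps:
v(B) = 24 + 4*B (v(B) = -8 + 4*((3 + B) + 5) = -8 + 4*(8 + B) = -8 + (32 + 4*B) = 24 + 4*B)
Z = 180 (Z = 9*20 = 180)
T(P) = 28 + 4*P (T(P) = P + (1*(P*3) + (24 + 4*1)) = P + (1*(3*P) + (24 + 4)) = P + (3*P + 28) = P + (28 + 3*P) = 28 + 4*P)
-4002 - T(Z) = -4002 - (28 + 4*180) = -4002 - (28 + 720) = -4002 - 1*748 = -4002 - 748 = -4750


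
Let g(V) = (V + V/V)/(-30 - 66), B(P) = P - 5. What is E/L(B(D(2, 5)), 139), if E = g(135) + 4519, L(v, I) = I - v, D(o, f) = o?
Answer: 54211/1704 ≈ 31.814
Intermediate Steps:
B(P) = -5 + P
g(V) = -1/96 - V/96 (g(V) = (V + 1)/(-96) = (1 + V)*(-1/96) = -1/96 - V/96)
E = 54211/12 (E = (-1/96 - 1/96*135) + 4519 = (-1/96 - 45/32) + 4519 = -17/12 + 4519 = 54211/12 ≈ 4517.6)
E/L(B(D(2, 5)), 139) = 54211/(12*(139 - (-5 + 2))) = 54211/(12*(139 - 1*(-3))) = 54211/(12*(139 + 3)) = (54211/12)/142 = (54211/12)*(1/142) = 54211/1704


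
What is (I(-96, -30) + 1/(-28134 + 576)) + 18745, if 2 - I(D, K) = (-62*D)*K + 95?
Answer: 5434768295/27558 ≈ 1.9721e+5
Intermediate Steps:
I(D, K) = -93 + 62*D*K (I(D, K) = 2 - ((-62*D)*K + 95) = 2 - (-62*D*K + 95) = 2 - (95 - 62*D*K) = 2 + (-95 + 62*D*K) = -93 + 62*D*K)
(I(-96, -30) + 1/(-28134 + 576)) + 18745 = ((-93 + 62*(-96)*(-30)) + 1/(-28134 + 576)) + 18745 = ((-93 + 178560) + 1/(-27558)) + 18745 = (178467 - 1/27558) + 18745 = 4918193585/27558 + 18745 = 5434768295/27558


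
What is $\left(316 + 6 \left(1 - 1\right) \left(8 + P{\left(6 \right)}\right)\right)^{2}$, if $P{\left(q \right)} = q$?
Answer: $99856$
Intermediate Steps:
$\left(316 + 6 \left(1 - 1\right) \left(8 + P{\left(6 \right)}\right)\right)^{2} = \left(316 + 6 \left(1 - 1\right) \left(8 + 6\right)\right)^{2} = \left(316 + 6 \cdot 0 \cdot 14\right)^{2} = \left(316 + 0 \cdot 14\right)^{2} = \left(316 + 0\right)^{2} = 316^{2} = 99856$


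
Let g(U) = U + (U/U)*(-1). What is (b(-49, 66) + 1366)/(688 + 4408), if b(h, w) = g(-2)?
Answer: 1363/5096 ≈ 0.26746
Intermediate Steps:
g(U) = -1 + U (g(U) = U + 1*(-1) = U - 1 = -1 + U)
b(h, w) = -3 (b(h, w) = -1 - 2 = -3)
(b(-49, 66) + 1366)/(688 + 4408) = (-3 + 1366)/(688 + 4408) = 1363/5096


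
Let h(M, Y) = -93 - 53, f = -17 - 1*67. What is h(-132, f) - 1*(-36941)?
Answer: 36795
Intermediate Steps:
f = -84 (f = -17 - 67 = -84)
h(M, Y) = -146
h(-132, f) - 1*(-36941) = -146 - 1*(-36941) = -146 + 36941 = 36795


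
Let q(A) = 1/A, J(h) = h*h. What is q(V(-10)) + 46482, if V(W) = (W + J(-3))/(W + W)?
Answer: 46502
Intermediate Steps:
J(h) = h²
V(W) = (9 + W)/(2*W) (V(W) = (W + (-3)²)/(W + W) = (W + 9)/((2*W)) = (9 + W)*(1/(2*W)) = (9 + W)/(2*W))
q(V(-10)) + 46482 = 1/((½)*(9 - 10)/(-10)) + 46482 = 1/((½)*(-⅒)*(-1)) + 46482 = 1/(1/20) + 46482 = 20 + 46482 = 46502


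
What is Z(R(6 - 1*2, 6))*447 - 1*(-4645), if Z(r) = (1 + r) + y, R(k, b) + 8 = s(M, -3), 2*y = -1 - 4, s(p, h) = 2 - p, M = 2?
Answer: 797/2 ≈ 398.50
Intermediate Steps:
y = -5/2 (y = (-1 - 4)/2 = (½)*(-5) = -5/2 ≈ -2.5000)
R(k, b) = -8 (R(k, b) = -8 + (2 - 1*2) = -8 + (2 - 2) = -8 + 0 = -8)
Z(r) = -3/2 + r (Z(r) = (1 + r) - 5/2 = -3/2 + r)
Z(R(6 - 1*2, 6))*447 - 1*(-4645) = (-3/2 - 8)*447 - 1*(-4645) = -19/2*447 + 4645 = -8493/2 + 4645 = 797/2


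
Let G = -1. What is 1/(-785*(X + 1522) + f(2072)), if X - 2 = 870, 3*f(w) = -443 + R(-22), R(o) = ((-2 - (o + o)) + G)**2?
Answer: -3/5636632 ≈ -5.3223e-7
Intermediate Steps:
R(o) = (-3 - 2*o)**2 (R(o) = ((-2 - (o + o)) - 1)**2 = ((-2 - 2*o) - 1)**2 = (-3 - 2*o)**2)
f(w) = 1238/3 (f(w) = (-443 + (3 + 2*(-22))**2)/3 = (-443 + (3 - 44)**2)/3 = (-443 + (-41)**2)/3 = (-443 + 1681)/3 = (1/3)*1238 = 1238/3)
X = 872 (X = 2 + 870 = 872)
1/(-785*(X + 1522) + f(2072)) = 1/(-785*(872 + 1522) + 1238/3) = 1/(-785*2394 + 1238/3) = 1/(-1879290 + 1238/3) = 1/(-5636632/3) = -3/5636632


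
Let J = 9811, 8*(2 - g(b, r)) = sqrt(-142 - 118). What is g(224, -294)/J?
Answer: 2/9811 - I*sqrt(65)/39244 ≈ 0.00020385 - 0.00020544*I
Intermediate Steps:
g(b, r) = 2 - I*sqrt(65)/4 (g(b, r) = 2 - sqrt(-142 - 118)/8 = 2 - I*sqrt(65)/4)
g(224, -294)/J = (2 - I*sqrt(65)/4)/9811 = (2 - I*sqrt(65)/4)*(1/9811) = 2/9811 - I*sqrt(65)/39244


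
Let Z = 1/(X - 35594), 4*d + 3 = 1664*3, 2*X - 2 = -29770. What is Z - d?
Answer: -125917373/100956 ≈ -1247.3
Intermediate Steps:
X = -14884 (X = 1 + (1/2)*(-29770) = 1 - 14885 = -14884)
d = 4989/4 (d = -3/4 + (1664*3)/4 = -3/4 + (1/4)*4992 = -3/4 + 1248 = 4989/4 ≈ 1247.3)
Z = -1/50478 (Z = 1/(-14884 - 35594) = 1/(-50478) = -1/50478 ≈ -1.9811e-5)
Z - d = -1/50478 - 1*4989/4 = -1/50478 - 4989/4 = -125917373/100956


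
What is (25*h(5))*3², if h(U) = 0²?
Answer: 0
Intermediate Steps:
h(U) = 0
(25*h(5))*3² = (25*0)*3² = 0*9 = 0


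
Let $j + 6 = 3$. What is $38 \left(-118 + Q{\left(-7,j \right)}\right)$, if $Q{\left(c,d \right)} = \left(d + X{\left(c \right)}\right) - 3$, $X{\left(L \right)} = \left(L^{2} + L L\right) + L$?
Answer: $-1254$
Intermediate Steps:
$j = -3$ ($j = -6 + 3 = -3$)
$X{\left(L \right)} = L + 2 L^{2}$ ($X{\left(L \right)} = \left(L^{2} + L^{2}\right) + L = 2 L^{2} + L = L + 2 L^{2}$)
$Q{\left(c,d \right)} = -3 + d + c \left(1 + 2 c\right)$ ($Q{\left(c,d \right)} = \left(d + c \left(1 + 2 c\right)\right) - 3 = -3 + d + c \left(1 + 2 c\right)$)
$38 \left(-118 + Q{\left(-7,j \right)}\right) = 38 \left(-118 - \left(6 + 7 \left(1 + 2 \left(-7\right)\right)\right)\right) = 38 \left(-118 - \left(6 + 7 \left(1 - 14\right)\right)\right) = 38 \left(-118 - -85\right) = 38 \left(-118 + 85\right) = 38 \left(-33\right) = -1254$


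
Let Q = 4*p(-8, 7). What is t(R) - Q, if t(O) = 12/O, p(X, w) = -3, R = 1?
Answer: 24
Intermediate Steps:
Q = -12 (Q = 4*(-3) = -12)
t(R) - Q = 12/1 - 1*(-12) = 12*1 + 12 = 12 + 12 = 24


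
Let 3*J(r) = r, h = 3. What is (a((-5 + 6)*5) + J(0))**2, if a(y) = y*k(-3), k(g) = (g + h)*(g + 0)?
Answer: 0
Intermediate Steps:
J(r) = r/3
k(g) = g*(3 + g) (k(g) = (g + 3)*(g + 0) = (3 + g)*g = g*(3 + g))
a(y) = 0 (a(y) = y*(-3*(3 - 3)) = y*(-3*0) = y*0 = 0)
(a((-5 + 6)*5) + J(0))**2 = (0 + (1/3)*0)**2 = (0 + 0)**2 = 0**2 = 0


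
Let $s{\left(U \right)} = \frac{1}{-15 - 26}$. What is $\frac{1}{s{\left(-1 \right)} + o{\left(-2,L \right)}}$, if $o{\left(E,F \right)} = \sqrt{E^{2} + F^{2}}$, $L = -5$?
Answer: $\frac{41}{48748} + \frac{1681 \sqrt{29}}{48748} \approx 0.18654$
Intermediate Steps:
$s{\left(U \right)} = - \frac{1}{41}$ ($s{\left(U \right)} = \frac{1}{-41} = - \frac{1}{41}$)
$\frac{1}{s{\left(-1 \right)} + o{\left(-2,L \right)}} = \frac{1}{- \frac{1}{41} + \sqrt{\left(-2\right)^{2} + \left(-5\right)^{2}}} = \frac{1}{- \frac{1}{41} + \sqrt{4 + 25}} = \frac{1}{- \frac{1}{41} + \sqrt{29}}$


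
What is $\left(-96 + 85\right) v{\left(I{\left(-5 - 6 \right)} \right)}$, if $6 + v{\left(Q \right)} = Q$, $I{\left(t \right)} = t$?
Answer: $187$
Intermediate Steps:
$v{\left(Q \right)} = -6 + Q$
$\left(-96 + 85\right) v{\left(I{\left(-5 - 6 \right)} \right)} = \left(-96 + 85\right) \left(-6 - 11\right) = - 11 \left(-6 - 11\right) = \left(-11\right) \left(-17\right) = 187$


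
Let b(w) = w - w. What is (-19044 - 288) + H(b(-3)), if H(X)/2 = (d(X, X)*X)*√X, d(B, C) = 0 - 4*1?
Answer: -19332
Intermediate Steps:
b(w) = 0
d(B, C) = -4 (d(B, C) = 0 - 4 = -4)
H(X) = -8*X^(3/2) (H(X) = 2*((-4*X)*√X) = 2*(-4*X^(3/2)) = -8*X^(3/2))
(-19044 - 288) + H(b(-3)) = (-19044 - 288) - 8*0^(3/2) = -19332 - 8*0 = -19332 + 0 = -19332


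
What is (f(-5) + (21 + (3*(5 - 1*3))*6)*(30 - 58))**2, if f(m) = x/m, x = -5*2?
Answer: 2540836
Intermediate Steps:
x = -10
f(m) = -10/m
(f(-5) + (21 + (3*(5 - 1*3))*6)*(30 - 58))**2 = (-10/(-5) + (21 + (3*(5 - 1*3))*6)*(30 - 58))**2 = (-10*(-1/5) + (21 + (3*(5 - 3))*6)*(-28))**2 = (2 + (21 + (3*2)*6)*(-28))**2 = (2 + (21 + 6*6)*(-28))**2 = (2 + (21 + 36)*(-28))**2 = (2 + 57*(-28))**2 = (2 - 1596)**2 = (-1594)**2 = 2540836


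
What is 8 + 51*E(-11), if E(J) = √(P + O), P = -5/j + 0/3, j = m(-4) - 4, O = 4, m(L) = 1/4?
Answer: 8 + 68*√3 ≈ 125.78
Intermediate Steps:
m(L) = ¼
j = -15/4 (j = ¼ - 4 = -15/4 ≈ -3.7500)
P = 4/3 (P = -5/(-15/4) + 0/3 = -5*(-4/15) + 0*(⅓) = 4/3 + 0 = 4/3 ≈ 1.3333)
E(J) = 4*√3/3 (E(J) = √(4/3 + 4) = √(16/3) = 4*√3/3)
8 + 51*E(-11) = 8 + 51*(4*√3/3) = 8 + 68*√3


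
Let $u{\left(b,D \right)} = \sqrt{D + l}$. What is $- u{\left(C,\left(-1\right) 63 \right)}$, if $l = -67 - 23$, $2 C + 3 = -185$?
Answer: $- 3 i \sqrt{17} \approx - 12.369 i$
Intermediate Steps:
$C = -94$ ($C = - \frac{3}{2} + \frac{1}{2} \left(-185\right) = - \frac{3}{2} - \frac{185}{2} = -94$)
$l = -90$ ($l = -67 - 23 = -90$)
$u{\left(b,D \right)} = \sqrt{-90 + D}$ ($u{\left(b,D \right)} = \sqrt{D - 90} = \sqrt{-90 + D}$)
$- u{\left(C,\left(-1\right) 63 \right)} = - \sqrt{-90 - 63} = - \sqrt{-153} = - 3 i \sqrt{17}$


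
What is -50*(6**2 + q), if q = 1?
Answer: -1850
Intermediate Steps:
-50*(6**2 + q) = -50*(6**2 + 1) = -50*(36 + 1) = -50*37 = -1850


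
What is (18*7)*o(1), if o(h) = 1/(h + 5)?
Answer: 21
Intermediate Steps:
o(h) = 1/(5 + h)
(18*7)*o(1) = (18*7)/(5 + 1) = 126/6 = 126*(⅙) = 21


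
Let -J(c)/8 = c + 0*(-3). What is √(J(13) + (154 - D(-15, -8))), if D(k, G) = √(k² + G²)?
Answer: √33 ≈ 5.7446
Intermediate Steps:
D(k, G) = √(G² + k²)
J(c) = -8*c (J(c) = -8*(c + 0*(-3)) = -8*(c + 0) = -8*c)
√(J(13) + (154 - D(-15, -8))) = √(-8*13 + (154 - √((-8)² + (-15)²))) = √(-104 + (154 - √(64 + 225))) = √(-104 + (154 - √289)) = √(-104 + (154 - 1*17)) = √(-104 + (154 - 17)) = √(-104 + 137) = √33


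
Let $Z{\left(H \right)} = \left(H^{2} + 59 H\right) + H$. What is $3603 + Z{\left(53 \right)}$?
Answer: $9592$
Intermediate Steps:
$Z{\left(H \right)} = H^{2} + 60 H$
$3603 + Z{\left(53 \right)} = 3603 + 53 \left(60 + 53\right) = 3603 + 53 \cdot 113 = 3603 + 5989 = 9592$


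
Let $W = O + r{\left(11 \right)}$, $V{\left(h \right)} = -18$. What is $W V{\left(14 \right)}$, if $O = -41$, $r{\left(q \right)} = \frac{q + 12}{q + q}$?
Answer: $\frac{7911}{11} \approx 719.18$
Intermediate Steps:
$r{\left(q \right)} = \frac{12 + q}{2 q}$
$W = - \frac{879}{22}$ ($W = -41 + \frac{12 + 11}{2 \cdot 11} = -41 + \frac{1}{2} \cdot \frac{1}{11} \cdot 23 = -41 + \frac{23}{22} = - \frac{879}{22} \approx -39.955$)
$W V{\left(14 \right)} = \left(- \frac{879}{22}\right) \left(-18\right) = \frac{7911}{11}$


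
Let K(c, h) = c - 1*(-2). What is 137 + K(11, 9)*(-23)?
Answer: -162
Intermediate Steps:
K(c, h) = 2 + c (K(c, h) = c + 2 = 2 + c)
137 + K(11, 9)*(-23) = 137 + (2 + 11)*(-23) = 137 + 13*(-23) = 137 - 299 = -162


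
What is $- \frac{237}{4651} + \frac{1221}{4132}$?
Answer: $\frac{4699587}{19217932} \approx 0.24454$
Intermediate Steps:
$- \frac{237}{4651} + \frac{1221}{4132} = \frac{4699587}{19217932}$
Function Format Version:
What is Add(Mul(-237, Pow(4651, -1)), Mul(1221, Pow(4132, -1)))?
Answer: Rational(4699587, 19217932) ≈ 0.24454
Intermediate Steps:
Add(Mul(-237, Pow(4651, -1)), Mul(1221, Pow(4132, -1))) = Add(Mul(-237, Rational(1, 4651)), Mul(1221, Rational(1, 4132))) = Add(Rational(-237, 4651), Rational(1221, 4132)) = Rational(4699587, 19217932)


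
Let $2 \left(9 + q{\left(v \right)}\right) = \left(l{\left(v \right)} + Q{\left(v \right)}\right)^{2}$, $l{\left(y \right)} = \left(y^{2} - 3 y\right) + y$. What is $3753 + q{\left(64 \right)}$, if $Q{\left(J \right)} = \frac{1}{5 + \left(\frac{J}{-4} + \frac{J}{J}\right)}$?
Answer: $\frac{1575171841}{200} \approx 7.8759 \cdot 10^{6}$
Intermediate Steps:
$l{\left(y \right)} = y^{2} - 2 y$
$Q{\left(J \right)} = \frac{1}{6 - \frac{J}{4}}$ ($Q{\left(J \right)} = \frac{1}{5 + \left(J \left(- \frac{1}{4}\right) + 1\right)} = \frac{1}{5 - \left(-1 + \frac{J}{4}\right)} = \frac{1}{6 - \frac{J}{4}}$)
$q{\left(v \right)} = -9 + \frac{\left(- \frac{4}{-24 + v} + v \left(-2 + v\right)\right)^{2}}{2}$ ($q{\left(v \right)} = -9 + \frac{\left(v \left(-2 + v\right) - \frac{4}{-24 + v}\right)^{2}}{2} = -9 + \frac{\left(- \frac{4}{-24 + v} + v \left(-2 + v\right)\right)^{2}}{2}$)
$3753 + q{\left(64 \right)} = 3753 - \left(9 - \frac{\left(-4 + 64^{3} - 26 \cdot 64^{2} + 48 \cdot 64\right)^{2}}{2 \left(-24 + 64\right)^{2}}\right) = 3753 - \left(9 - \frac{\left(-4 + 262144 - 106496 + 3072\right)^{2}}{2 \cdot 1600}\right) = 3753 - \left(9 - \frac{\left(-4 + 262144 - 106496 + 3072\right)^{2}}{3200}\right) = 3753 - \left(9 - \frac{158716^{2}}{3200}\right) = 3753 - \left(9 - \frac{1574423041}{200}\right) = 3753 + \left(-9 + \frac{1574423041}{200}\right) = 3753 + \frac{1574421241}{200} = \frac{1575171841}{200}$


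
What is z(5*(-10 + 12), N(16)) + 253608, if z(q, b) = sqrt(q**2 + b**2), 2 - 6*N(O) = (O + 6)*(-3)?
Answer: 253608 + 2*sqrt(514)/3 ≈ 2.5362e+5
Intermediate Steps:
N(O) = 10/3 + O/2 (N(O) = 1/3 - (O + 6)*(-3)/6 = 1/3 - (6 + O)*(-3)/6 = 1/3 - (-18 - 3*O)/6 = 1/3 + (3 + O/2) = 10/3 + O/2)
z(q, b) = sqrt(b**2 + q**2)
z(5*(-10 + 12), N(16)) + 253608 = sqrt((10/3 + (1/2)*16)**2 + (5*(-10 + 12))**2) + 253608 = sqrt((10/3 + 8)**2 + (5*2)**2) + 253608 = sqrt((34/3)**2 + 10**2) + 253608 = sqrt(1156/9 + 100) + 253608 = sqrt(2056/9) + 253608 = 2*sqrt(514)/3 + 253608 = 253608 + 2*sqrt(514)/3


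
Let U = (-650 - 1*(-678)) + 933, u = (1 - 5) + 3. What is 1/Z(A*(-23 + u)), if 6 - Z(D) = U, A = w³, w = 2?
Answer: -1/955 ≈ -0.0010471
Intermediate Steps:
u = -1 (u = -4 + 3 = -1)
A = 8 (A = 2³ = 8)
U = 961 (U = (-650 + 678) + 933 = 28 + 933 = 961)
Z(D) = -955 (Z(D) = 6 - 1*961 = 6 - 961 = -955)
1/Z(A*(-23 + u)) = 1/(-955) = -1/955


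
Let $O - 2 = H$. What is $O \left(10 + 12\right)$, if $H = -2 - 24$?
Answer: $-528$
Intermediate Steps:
$H = -26$ ($H = -2 - 24 = -26$)
$O = -24$ ($O = 2 - 26 = -24$)
$O \left(10 + 12\right) = - 24 \left(10 + 12\right) = \left(-24\right) 22 = -528$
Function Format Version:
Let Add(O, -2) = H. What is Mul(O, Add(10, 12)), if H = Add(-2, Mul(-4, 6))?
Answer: -528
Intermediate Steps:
H = -26 (H = Add(-2, -24) = -26)
O = -24 (O = Add(2, -26) = -24)
Mul(O, Add(10, 12)) = Mul(-24, Add(10, 12)) = Mul(-24, 22) = -528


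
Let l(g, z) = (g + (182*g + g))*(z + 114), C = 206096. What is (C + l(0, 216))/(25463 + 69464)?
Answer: 206096/94927 ≈ 2.1711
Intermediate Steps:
l(g, z) = 184*g*(114 + z) (l(g, z) = (g + 183*g)*(114 + z) = (184*g)*(114 + z) = 184*g*(114 + z))
(C + l(0, 216))/(25463 + 69464) = (206096 + 184*0*(114 + 216))/(25463 + 69464) = (206096 + 184*0*330)/94927 = (206096 + 0)*(1/94927) = 206096*(1/94927) = 206096/94927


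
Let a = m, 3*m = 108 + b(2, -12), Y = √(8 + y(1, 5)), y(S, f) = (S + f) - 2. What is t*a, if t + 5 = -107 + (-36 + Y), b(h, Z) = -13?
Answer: -14060/3 + 190*√3/3 ≈ -4577.0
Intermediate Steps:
y(S, f) = -2 + S + f
Y = 2*√3 (Y = √(8 + (-2 + 1 + 5)) = √(8 + 4) = √12 = 2*√3 ≈ 3.4641)
m = 95/3 (m = (108 - 13)/3 = (⅓)*95 = 95/3 ≈ 31.667)
a = 95/3 ≈ 31.667
t = -148 + 2*√3 (t = -5 + (-107 + (-36 + 2*√3)) = -5 + (-143 + 2*√3) = -148 + 2*√3 ≈ -144.54)
t*a = (-148 + 2*√3)*(95/3) = -14060/3 + 190*√3/3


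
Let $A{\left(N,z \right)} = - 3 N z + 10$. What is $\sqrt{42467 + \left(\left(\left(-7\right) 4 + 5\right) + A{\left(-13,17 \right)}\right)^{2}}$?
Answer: $3 \sqrt{51663} \approx 681.88$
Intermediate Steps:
$A{\left(N,z \right)} = 10 - 3 N z$ ($A{\left(N,z \right)} = - 3 N z + 10 = 10 - 3 N z$)
$\sqrt{42467 + \left(\left(\left(-7\right) 4 + 5\right) + A{\left(-13,17 \right)}\right)^{2}} = \sqrt{42467 + \left(\left(\left(-7\right) 4 + 5\right) - \left(-10 - 663\right)\right)^{2}} = \sqrt{42467 + \left(\left(-28 + 5\right) + \left(10 + 663\right)\right)^{2}} = \sqrt{42467 + \left(-23 + 673\right)^{2}} = \sqrt{42467 + 650^{2}} = \sqrt{42467 + 422500} = \sqrt{464967} = 3 \sqrt{51663}$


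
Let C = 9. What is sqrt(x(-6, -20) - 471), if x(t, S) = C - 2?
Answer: 4*I*sqrt(29) ≈ 21.541*I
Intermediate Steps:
x(t, S) = 7 (x(t, S) = 9 - 2 = 7)
sqrt(x(-6, -20) - 471) = sqrt(7 - 471) = sqrt(-464) = 4*I*sqrt(29)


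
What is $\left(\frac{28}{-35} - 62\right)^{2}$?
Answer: $\frac{98596}{25} \approx 3943.8$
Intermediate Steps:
$\left(\frac{28}{-35} - 62\right)^{2} = \left(28 \left(- \frac{1}{35}\right) - 62\right)^{2} = \left(- \frac{4}{5} - 62\right)^{2} = \left(- \frac{314}{5}\right)^{2} = \frac{98596}{25}$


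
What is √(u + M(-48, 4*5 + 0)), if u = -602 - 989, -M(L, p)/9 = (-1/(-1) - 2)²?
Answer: 40*I ≈ 40.0*I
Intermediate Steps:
M(L, p) = -9 (M(L, p) = -9*(-1/(-1) - 2)² = -9*(-1*(-1) - 2)² = -9*(1 - 2)² = -9*(-1)² = -9*1 = -9)
u = -1591
√(u + M(-48, 4*5 + 0)) = √(-1591 - 9) = √(-1600) = 40*I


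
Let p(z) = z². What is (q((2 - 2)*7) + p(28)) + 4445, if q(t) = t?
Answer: 5229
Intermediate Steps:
(q((2 - 2)*7) + p(28)) + 4445 = ((2 - 2)*7 + 28²) + 4445 = (0*7 + 784) + 4445 = (0 + 784) + 4445 = 784 + 4445 = 5229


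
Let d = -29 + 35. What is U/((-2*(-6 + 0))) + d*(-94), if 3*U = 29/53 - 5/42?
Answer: -45195751/80136 ≈ -563.99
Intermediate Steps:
d = 6
U = 953/6678 (U = (29/53 - 5/42)/3 = (1/3)*(953/2226) = 953/6678 ≈ 0.14271)
U/((-2*(-6 + 0))) + d*(-94) = 953/(6678*((-2*(-6 + 0)))) + 6*(-94) = 953/(6678*((-2*(-6)))) - 564 = (953/6678)/12 - 564 = (953/6678)*(1/12) - 564 = 953/80136 - 564 = -45195751/80136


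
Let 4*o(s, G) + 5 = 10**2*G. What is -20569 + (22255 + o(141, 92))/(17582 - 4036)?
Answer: -85724037/4168 ≈ -20567.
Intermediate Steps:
o(s, G) = -5/4 + 25*G (o(s, G) = -5/4 + (10**2*G)/4 = -5/4 + (100*G)/4 = -5/4 + 25*G)
-20569 + (22255 + o(141, 92))/(17582 - 4036) = -20569 + (22255 + (-5/4 + 25*92))/(17582 - 4036) = -20569 + (22255 + (-5/4 + 2300))/13546 = -20569 + (22255 + 9195/4)*(1/13546) = -20569 + (98215/4)*(1/13546) = -20569 + 7555/4168 = -85724037/4168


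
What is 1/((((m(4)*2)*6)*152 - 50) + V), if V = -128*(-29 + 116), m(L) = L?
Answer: -1/3890 ≈ -0.00025707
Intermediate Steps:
V = -11136 (V = -128*87 = -11136)
1/((((m(4)*2)*6)*152 - 50) + V) = 1/((((4*2)*6)*152 - 50) - 11136) = 1/(((8*6)*152 - 50) - 11136) = 1/((48*152 - 50) - 11136) = 1/((7296 - 50) - 11136) = 1/(7246 - 11136) = 1/(-3890) = -1/3890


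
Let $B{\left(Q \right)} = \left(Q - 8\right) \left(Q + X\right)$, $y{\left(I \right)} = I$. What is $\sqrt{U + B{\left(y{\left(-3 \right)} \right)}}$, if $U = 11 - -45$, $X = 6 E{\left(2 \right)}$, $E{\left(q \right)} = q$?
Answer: $i \sqrt{43} \approx 6.5574 i$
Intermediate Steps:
$X = 12$ ($X = 6 \cdot 2 = 12$)
$U = 56$ ($U = 11 + 45 = 56$)
$B{\left(Q \right)} = \left(-8 + Q\right) \left(12 + Q\right)$ ($B{\left(Q \right)} = \left(Q - 8\right) \left(Q + 12\right) = \left(-8 + Q\right) \left(12 + Q\right)$)
$\sqrt{U + B{\left(y{\left(-3 \right)} \right)}} = \sqrt{56 + \left(-96 + \left(-3\right)^{2} + 4 \left(-3\right)\right)} = \sqrt{56 - 99} = \sqrt{-43} = i \sqrt{43}$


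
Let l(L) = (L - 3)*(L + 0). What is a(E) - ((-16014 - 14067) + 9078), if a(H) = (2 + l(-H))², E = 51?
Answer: 7616539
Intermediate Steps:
l(L) = L*(-3 + L) (l(L) = (-3 + L)*L = L*(-3 + L))
a(H) = (2 - H*(-3 - H))² (a(H) = (2 + (-H)*(-3 - H))² = (2 - H*(-3 - H))²)
a(E) - ((-16014 - 14067) + 9078) = (2 + 51*(3 + 51))² - ((-16014 - 14067) + 9078) = (2 + 51*54)² - (-30081 + 9078) = (2 + 2754)² - 1*(-21003) = 2756² + 21003 = 7595536 + 21003 = 7616539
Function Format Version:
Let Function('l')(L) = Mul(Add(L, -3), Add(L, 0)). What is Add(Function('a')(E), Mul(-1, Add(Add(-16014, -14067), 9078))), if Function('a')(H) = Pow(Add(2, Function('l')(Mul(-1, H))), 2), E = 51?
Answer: 7616539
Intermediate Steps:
Function('l')(L) = Mul(L, Add(-3, L)) (Function('l')(L) = Mul(Add(-3, L), L) = Mul(L, Add(-3, L)))
Function('a')(H) = Pow(Add(2, Mul(-1, H, Add(-3, Mul(-1, H)))), 2) (Function('a')(H) = Pow(Add(2, Mul(Mul(-1, H), Add(-3, Mul(-1, H)))), 2) = Pow(Add(2, Mul(-1, H, Add(-3, Mul(-1, H)))), 2))
Add(Function('a')(E), Mul(-1, Add(Add(-16014, -14067), 9078))) = Add(Pow(Add(2, Mul(51, Add(3, 51))), 2), Mul(-1, Add(Add(-16014, -14067), 9078))) = Add(Pow(Add(2, Mul(51, 54)), 2), Mul(-1, Add(-30081, 9078))) = Add(Pow(Add(2, 2754), 2), Mul(-1, -21003)) = Add(Pow(2756, 2), 21003) = Add(7595536, 21003) = 7616539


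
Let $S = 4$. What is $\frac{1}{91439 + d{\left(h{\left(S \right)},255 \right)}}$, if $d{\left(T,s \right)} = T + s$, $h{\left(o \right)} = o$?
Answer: $\frac{1}{91698} \approx 1.0905 \cdot 10^{-5}$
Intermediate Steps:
$\frac{1}{91439 + d{\left(h{\left(S \right)},255 \right)}} = \frac{1}{91439 + \left(4 + 255\right)} = \frac{1}{91439 + 259} = \frac{1}{91698}$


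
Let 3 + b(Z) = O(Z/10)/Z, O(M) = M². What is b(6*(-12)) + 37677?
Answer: 941832/25 ≈ 37673.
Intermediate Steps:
b(Z) = -3 + Z/100 (b(Z) = -3 + (Z/10)²/Z = -3 + (Z²/100)/Z = -3 + Z/100)
b(6*(-12)) + 37677 = (-3 + (6*(-12))/100) + 37677 = (-3 + (1/100)*(-72)) + 37677 = (-3 - 18/25) + 37677 = -93/25 + 37677 = 941832/25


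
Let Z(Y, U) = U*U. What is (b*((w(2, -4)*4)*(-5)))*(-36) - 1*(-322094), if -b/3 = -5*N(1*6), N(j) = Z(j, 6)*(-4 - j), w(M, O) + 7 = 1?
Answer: 23650094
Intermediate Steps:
Z(Y, U) = U**2
w(M, O) = -6 (w(M, O) = -7 + 1 = -6)
N(j) = -144 - 36*j (N(j) = 6**2*(-4 - j) = 36*(-4 - j) = -144 - 36*j)
b = -5400 (b = -(-15)*(-144 - 36*6) = -(-15)*(-144 - 216) = -(-15)*(-360) = -3*1800 = -5400)
(b*((w(2, -4)*4)*(-5)))*(-36) - 1*(-322094) = -5400*(-6*4)*(-5)*(-36) - 1*(-322094) = -(-129600)*(-5)*(-36) + 322094 = -5400*120*(-36) + 322094 = -648000*(-36) + 322094 = 23328000 + 322094 = 23650094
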